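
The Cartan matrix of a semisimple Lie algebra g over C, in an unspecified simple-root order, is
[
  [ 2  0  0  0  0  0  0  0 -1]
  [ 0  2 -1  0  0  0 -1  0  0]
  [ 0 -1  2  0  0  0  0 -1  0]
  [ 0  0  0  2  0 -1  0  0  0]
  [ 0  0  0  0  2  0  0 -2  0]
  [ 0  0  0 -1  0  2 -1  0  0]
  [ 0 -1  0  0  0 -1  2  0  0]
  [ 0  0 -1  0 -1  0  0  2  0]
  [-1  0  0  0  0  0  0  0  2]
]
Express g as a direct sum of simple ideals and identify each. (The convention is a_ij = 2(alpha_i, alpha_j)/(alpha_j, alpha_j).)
The diagram associated to this matrix has two connected components: the simple roots {alpha_1, alpha_9} form a chain of 2 nodes with single edges (A_2), and {alpha_2, alpha_3, alpha_4, alpha_5, alpha_6, alpha_7, alpha_8} form a chain of 7 nodes with a double edge at one end; the terminal node there is the unique long simple root (C_7). A semisimple Lie algebra decomposes uniquely as the direct sum of simple ideals, one per connected component of its Dynkin diagram, so g ≅ A_2 ⊕ C_7 (dimension 8 + 105 = 113).

type A_2 ⊕ type C_7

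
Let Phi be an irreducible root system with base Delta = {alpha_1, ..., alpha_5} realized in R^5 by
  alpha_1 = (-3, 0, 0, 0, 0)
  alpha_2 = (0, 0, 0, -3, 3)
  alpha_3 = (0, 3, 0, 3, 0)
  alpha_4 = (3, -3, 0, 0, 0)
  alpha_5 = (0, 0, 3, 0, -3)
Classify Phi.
B_5

Compute the Cartan integers a_ij = 2(alpha_i, alpha_j)/(alpha_j, alpha_j); the resulting 5x5 Cartan matrix is
[[2, 0, 0, -1, 0], [0, 2, -1, 0, -1], [0, -1, 2, -1, 0], [-2, 0, -1, 2, 0], [0, -1, 0, 0, 2]].
The roots have two lengths (squared-length ratio 2:1); the short ones are alpha_{1}. The associated Dynkin diagram is a chain of 5 nodes with a double edge at one end; the terminal node there is the unique short simple root (B_5), so the type is B_5 (the algebra so(11)).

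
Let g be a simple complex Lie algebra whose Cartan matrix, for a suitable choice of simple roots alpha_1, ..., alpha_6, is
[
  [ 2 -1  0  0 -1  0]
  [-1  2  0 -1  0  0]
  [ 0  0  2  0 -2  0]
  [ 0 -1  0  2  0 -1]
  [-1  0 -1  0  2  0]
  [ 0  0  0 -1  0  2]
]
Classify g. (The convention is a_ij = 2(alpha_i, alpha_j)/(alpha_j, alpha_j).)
C_6 (sp(12))

The matrix has rank 6 with 2's on the diagonal. Reading the off-diagonal entries as Dynkin edges (a single edge where a_ij = a_ji = -1; a double or triple edge where a_ij * a_ji = 2 or 3), the diagram is a chain of 6 nodes with a double edge at one end; the terminal node there is the unique long simple root (C_6). One simple-root ordering that puts it in standard form is (alpha_6, alpha_4, alpha_2, alpha_1, alpha_5, alpha_3). So the algebra is type C_6, i.e. sp(12).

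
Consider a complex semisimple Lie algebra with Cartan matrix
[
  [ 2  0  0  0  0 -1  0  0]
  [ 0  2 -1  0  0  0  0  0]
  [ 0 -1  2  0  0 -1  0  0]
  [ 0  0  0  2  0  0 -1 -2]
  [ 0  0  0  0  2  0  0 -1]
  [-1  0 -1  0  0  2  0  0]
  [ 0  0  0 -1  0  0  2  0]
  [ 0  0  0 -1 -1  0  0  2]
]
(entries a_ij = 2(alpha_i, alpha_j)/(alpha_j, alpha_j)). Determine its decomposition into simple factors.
The diagram associated to this matrix has two connected components: the simple roots {alpha_1, alpha_2, alpha_3, alpha_6} form a chain of 4 nodes with single edges (A_4), and {alpha_4, alpha_5, alpha_7, alpha_8} form a chain of 4 nodes with a double edge between the middle two (F_4). A semisimple Lie algebra decomposes uniquely as the direct sum of simple ideals, one per connected component of its Dynkin diagram, so g ≅ A_4 ⊕ F_4 (dimension 24 + 52 = 76).

A_4 (sl(5)) + F_4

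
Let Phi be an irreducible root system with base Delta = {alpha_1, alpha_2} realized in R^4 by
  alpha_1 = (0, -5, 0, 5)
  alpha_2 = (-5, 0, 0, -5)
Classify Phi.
Compute the Cartan integers a_ij = 2(alpha_i, alpha_j)/(alpha_j, alpha_j); the resulting 2x2 Cartan matrix is
[[2, -1], [-1, 2]].
All simple roots have the same length, so the diagram is simply laced. The associated Dynkin diagram is a chain of 2 nodes with single edges (A_2), so the type is A_2 (the algebra sl(3)).

type A_2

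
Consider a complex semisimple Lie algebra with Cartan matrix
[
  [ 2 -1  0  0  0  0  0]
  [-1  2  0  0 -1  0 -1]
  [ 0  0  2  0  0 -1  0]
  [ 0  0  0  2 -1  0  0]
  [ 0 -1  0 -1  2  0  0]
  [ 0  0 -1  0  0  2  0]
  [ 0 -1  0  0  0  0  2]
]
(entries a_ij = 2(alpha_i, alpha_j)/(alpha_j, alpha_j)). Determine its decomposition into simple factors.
The diagram associated to this matrix has two connected components: the simple roots {alpha_3, alpha_6} form a chain of 2 nodes with single edges (A_2), and {alpha_1, alpha_2, alpha_4, alpha_5, alpha_7} form a chain of 3 nodes with a fork of two nodes at one end (D_5). A semisimple Lie algebra decomposes uniquely as the direct sum of simple ideals, one per connected component of its Dynkin diagram, so g ≅ A_2 ⊕ D_5 (dimension 8 + 45 = 53).

A_2 + D_5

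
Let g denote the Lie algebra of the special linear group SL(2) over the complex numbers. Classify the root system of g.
A_1 (sl(2))

This is sl(2), which has dimension 2^2 - 1 = 3 and rank 2 - 1 = 1 (a Cartan subalgebra is the diagonal traceless matrices). In the classification of classical Lie algebras, the special linear algebra sl(n+1) has type A_n; here n = 1, so the Dynkin diagram is a chain of 1 nodes with single edges (A_1). Hence the type is A_1.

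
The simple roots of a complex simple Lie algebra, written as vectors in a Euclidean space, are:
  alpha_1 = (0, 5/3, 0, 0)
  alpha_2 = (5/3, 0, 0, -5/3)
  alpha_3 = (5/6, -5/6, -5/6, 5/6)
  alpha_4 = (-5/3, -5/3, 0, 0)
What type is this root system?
F_4

Compute the Cartan integers a_ij = 2(alpha_i, alpha_j)/(alpha_j, alpha_j); the resulting 4x4 Cartan matrix is
[[2, 0, -1, -1], [0, 2, 0, -1], [-1, 0, 2, 0], [-2, -1, 0, 2]].
The roots have two lengths (squared-length ratio 2:1); the short ones are alpha_{1,3}. The associated Dynkin diagram is a chain of 4 nodes with a double edge between the middle two (F_4), so the type is F_4.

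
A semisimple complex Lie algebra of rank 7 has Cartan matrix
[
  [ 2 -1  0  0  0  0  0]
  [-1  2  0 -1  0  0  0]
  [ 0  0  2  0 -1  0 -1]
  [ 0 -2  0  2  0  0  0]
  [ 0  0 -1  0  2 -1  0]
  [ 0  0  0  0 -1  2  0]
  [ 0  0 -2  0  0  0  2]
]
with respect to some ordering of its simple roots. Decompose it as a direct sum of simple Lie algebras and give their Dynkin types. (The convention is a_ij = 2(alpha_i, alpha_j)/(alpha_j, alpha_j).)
The diagram associated to this matrix has two connected components: the simple roots {alpha_1, alpha_2, alpha_4} form a chain of 3 nodes with a double edge at one end; the terminal node there is the unique long simple root (C_3), and {alpha_3, alpha_5, alpha_6, alpha_7} form a chain of 4 nodes with a double edge at one end; the terminal node there is the unique long simple root (C_4). A semisimple Lie algebra decomposes uniquely as the direct sum of simple ideals, one per connected component of its Dynkin diagram, so g ≅ C_3 ⊕ C_4 (dimension 21 + 36 = 57).

C3 + C4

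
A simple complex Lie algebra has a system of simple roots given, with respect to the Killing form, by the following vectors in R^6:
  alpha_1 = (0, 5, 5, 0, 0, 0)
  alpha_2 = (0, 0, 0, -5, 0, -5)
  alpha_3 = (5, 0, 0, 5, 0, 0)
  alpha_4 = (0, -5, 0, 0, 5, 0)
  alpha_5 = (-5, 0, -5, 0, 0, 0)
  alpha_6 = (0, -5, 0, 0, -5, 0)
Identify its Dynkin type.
Compute the Cartan integers a_ij = 2(alpha_i, alpha_j)/(alpha_j, alpha_j); the resulting 6x6 Cartan matrix is
[[2, 0, 0, -1, -1, -1], [0, 2, -1, 0, 0, 0], [0, -1, 2, 0, -1, 0], [-1, 0, 0, 2, 0, 0], [-1, 0, -1, 0, 2, 0], [-1, 0, 0, 0, 0, 2]].
All simple roots have the same length, so the diagram is simply laced. The associated Dynkin diagram is a chain of 4 nodes with a fork of two nodes at one end (D_6), so the type is D_6 (the algebra so(12)).

D6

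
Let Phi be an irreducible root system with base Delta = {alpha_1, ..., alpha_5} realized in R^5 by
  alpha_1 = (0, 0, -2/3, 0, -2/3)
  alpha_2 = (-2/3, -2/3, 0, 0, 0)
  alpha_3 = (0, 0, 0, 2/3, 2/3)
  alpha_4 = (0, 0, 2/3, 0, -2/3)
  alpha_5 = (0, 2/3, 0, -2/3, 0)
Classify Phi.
type D_5

Compute the Cartan integers a_ij = 2(alpha_i, alpha_j)/(alpha_j, alpha_j); the resulting 5x5 Cartan matrix is
[[2, 0, -1, 0, 0], [0, 2, 0, 0, -1], [-1, 0, 2, -1, -1], [0, 0, -1, 2, 0], [0, -1, -1, 0, 2]].
All simple roots have the same length, so the diagram is simply laced. The associated Dynkin diagram is a chain of 3 nodes with a fork of two nodes at one end (D_5), so the type is D_5 (the algebra so(10)).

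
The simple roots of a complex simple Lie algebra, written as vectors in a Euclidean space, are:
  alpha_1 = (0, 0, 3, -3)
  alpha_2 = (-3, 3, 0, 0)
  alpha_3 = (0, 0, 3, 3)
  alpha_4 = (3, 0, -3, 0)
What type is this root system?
type D_4

Compute the Cartan integers a_ij = 2(alpha_i, alpha_j)/(alpha_j, alpha_j); the resulting 4x4 Cartan matrix is
[[2, 0, 0, -1], [0, 2, 0, -1], [0, 0, 2, -1], [-1, -1, -1, 2]].
All simple roots have the same length, so the diagram is simply laced. The associated Dynkin diagram is a chain of 2 nodes with a fork of two nodes at one end (D_4), so the type is D_4 (the algebra so(8)).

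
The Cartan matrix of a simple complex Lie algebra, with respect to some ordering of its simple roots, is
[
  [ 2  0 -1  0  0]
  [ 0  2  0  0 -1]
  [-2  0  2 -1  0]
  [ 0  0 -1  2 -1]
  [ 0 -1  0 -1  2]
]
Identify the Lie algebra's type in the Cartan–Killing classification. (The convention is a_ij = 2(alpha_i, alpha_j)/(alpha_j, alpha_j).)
B5

The matrix has rank 5 with 2's on the diagonal. Reading the off-diagonal entries as Dynkin edges (a single edge where a_ij = a_ji = -1; a double or triple edge where a_ij * a_ji = 2 or 3), the diagram is a chain of 5 nodes with a double edge at one end; the terminal node there is the unique short simple root (B_5). One simple-root ordering that puts it in standard form is (alpha_2, alpha_5, alpha_4, alpha_3, alpha_1). So the algebra is type B_5, i.e. so(11).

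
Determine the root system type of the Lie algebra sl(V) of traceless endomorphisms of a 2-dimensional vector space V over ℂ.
A1

This is sl(2), which has dimension 2^2 - 1 = 3 and rank 2 - 1 = 1 (a Cartan subalgebra is the diagonal traceless matrices). In the classification of classical Lie algebras, the special linear algebra sl(n+1) has type A_n; here n = 1, so the Dynkin diagram is a chain of 1 nodes with single edges (A_1). Hence the type is A_1.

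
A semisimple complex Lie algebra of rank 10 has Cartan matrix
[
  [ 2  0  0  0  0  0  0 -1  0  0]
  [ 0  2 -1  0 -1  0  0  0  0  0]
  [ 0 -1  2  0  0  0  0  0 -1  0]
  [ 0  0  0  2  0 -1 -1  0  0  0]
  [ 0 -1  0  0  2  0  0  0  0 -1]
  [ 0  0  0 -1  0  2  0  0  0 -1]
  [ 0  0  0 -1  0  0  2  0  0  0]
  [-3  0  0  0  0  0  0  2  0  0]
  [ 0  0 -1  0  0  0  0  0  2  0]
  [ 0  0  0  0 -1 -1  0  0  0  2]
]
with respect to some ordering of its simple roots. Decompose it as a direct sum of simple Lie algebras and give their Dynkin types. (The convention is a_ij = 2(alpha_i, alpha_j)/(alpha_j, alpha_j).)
The diagram associated to this matrix has two connected components: the simple roots {alpha_2, alpha_3, alpha_4, alpha_5, alpha_6, alpha_7, alpha_9, alpha_10} form a chain of 8 nodes with single edges (A_8), and {alpha_1, alpha_8} form two nodes joined by a triple edge (G_2). A semisimple Lie algebra decomposes uniquely as the direct sum of simple ideals, one per connected component of its Dynkin diagram, so g ≅ A_8 ⊕ G_2 (dimension 80 + 14 = 94).

A8 + G2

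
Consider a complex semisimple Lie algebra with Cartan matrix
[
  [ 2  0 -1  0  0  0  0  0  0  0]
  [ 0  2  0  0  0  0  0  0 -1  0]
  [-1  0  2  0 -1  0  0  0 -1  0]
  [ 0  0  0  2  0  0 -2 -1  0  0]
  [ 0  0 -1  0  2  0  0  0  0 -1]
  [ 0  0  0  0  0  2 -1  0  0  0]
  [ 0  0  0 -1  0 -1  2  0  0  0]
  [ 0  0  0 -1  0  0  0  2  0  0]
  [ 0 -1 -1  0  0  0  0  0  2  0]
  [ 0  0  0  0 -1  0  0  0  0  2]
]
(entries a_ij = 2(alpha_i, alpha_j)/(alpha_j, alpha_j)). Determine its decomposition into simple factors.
E6 ⊕ F4

The diagram associated to this matrix has two connected components: the simple roots {alpha_1, alpha_2, alpha_3, alpha_5, alpha_9, alpha_10} form a chain of 5 nodes with one extra node attached to the third node from one end (E_6), and {alpha_4, alpha_6, alpha_7, alpha_8} form a chain of 4 nodes with a double edge between the middle two (F_4). A semisimple Lie algebra decomposes uniquely as the direct sum of simple ideals, one per connected component of its Dynkin diagram, so g ≅ E_6 ⊕ F_4 (dimension 78 + 52 = 130).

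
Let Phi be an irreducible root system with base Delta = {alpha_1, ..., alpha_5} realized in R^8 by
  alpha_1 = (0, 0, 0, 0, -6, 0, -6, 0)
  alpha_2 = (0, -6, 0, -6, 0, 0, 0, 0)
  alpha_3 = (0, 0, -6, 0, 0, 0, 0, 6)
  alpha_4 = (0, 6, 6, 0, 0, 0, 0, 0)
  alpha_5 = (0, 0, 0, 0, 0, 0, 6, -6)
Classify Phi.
type A_5

Compute the Cartan integers a_ij = 2(alpha_i, alpha_j)/(alpha_j, alpha_j); the resulting 5x5 Cartan matrix is
[[2, 0, 0, 0, -1], [0, 2, 0, -1, 0], [0, 0, 2, -1, -1], [0, -1, -1, 2, 0], [-1, 0, -1, 0, 2]].
All simple roots have the same length, so the diagram is simply laced. The associated Dynkin diagram is a chain of 5 nodes with single edges (A_5), so the type is A_5 (the algebra sl(6)).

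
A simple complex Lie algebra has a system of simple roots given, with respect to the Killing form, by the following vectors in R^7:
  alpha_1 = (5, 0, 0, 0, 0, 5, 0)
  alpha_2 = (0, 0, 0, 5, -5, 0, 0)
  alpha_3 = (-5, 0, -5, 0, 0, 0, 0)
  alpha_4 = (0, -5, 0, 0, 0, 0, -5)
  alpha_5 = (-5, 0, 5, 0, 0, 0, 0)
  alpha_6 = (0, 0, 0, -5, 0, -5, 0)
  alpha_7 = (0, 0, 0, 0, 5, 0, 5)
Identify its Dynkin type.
Compute the Cartan integers a_ij = 2(alpha_i, alpha_j)/(alpha_j, alpha_j); the resulting 7x7 Cartan matrix is
[[2, 0, -1, 0, -1, -1, 0], [0, 2, 0, 0, 0, -1, -1], [-1, 0, 2, 0, 0, 0, 0], [0, 0, 0, 2, 0, 0, -1], [-1, 0, 0, 0, 2, 0, 0], [-1, -1, 0, 0, 0, 2, 0], [0, -1, 0, -1, 0, 0, 2]].
All simple roots have the same length, so the diagram is simply laced. The associated Dynkin diagram is a chain of 5 nodes with a fork of two nodes at one end (D_7), so the type is D_7 (the algebra so(14)).

D_7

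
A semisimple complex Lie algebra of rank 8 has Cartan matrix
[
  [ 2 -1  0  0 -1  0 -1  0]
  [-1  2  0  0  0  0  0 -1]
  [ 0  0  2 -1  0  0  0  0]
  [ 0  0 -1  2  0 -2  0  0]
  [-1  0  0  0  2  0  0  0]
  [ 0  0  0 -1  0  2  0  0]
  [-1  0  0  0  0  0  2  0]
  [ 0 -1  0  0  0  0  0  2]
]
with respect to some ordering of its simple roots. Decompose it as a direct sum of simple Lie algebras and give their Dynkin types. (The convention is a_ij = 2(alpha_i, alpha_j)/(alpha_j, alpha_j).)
B3 ⊕ D5

The diagram associated to this matrix has two connected components: the simple roots {alpha_3, alpha_4, alpha_6} form a chain of 3 nodes with a double edge at one end; the terminal node there is the unique short simple root (B_3), and {alpha_1, alpha_2, alpha_5, alpha_7, alpha_8} form a chain of 3 nodes with a fork of two nodes at one end (D_5). A semisimple Lie algebra decomposes uniquely as the direct sum of simple ideals, one per connected component of its Dynkin diagram, so g ≅ B_3 ⊕ D_5 (dimension 21 + 45 = 66).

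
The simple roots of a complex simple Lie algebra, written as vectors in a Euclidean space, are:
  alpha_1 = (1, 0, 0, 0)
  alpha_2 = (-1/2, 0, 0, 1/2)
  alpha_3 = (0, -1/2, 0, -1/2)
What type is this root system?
C3

Compute the Cartan integers a_ij = 2(alpha_i, alpha_j)/(alpha_j, alpha_j); the resulting 3x3 Cartan matrix is
[[2, -2, 0], [-1, 2, -1], [0, -1, 2]].
The roots have two lengths (squared-length ratio 2:1); the short ones are alpha_{2,3}. The associated Dynkin diagram is a chain of 3 nodes with a double edge at one end; the terminal node there is the unique long simple root (C_3), so the type is C_3 (the algebra sp(6)).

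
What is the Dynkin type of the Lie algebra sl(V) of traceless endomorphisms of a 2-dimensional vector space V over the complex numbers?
type A_1

This is sl(2), which has dimension 2^2 - 1 = 3 and rank 2 - 1 = 1 (a Cartan subalgebra is the diagonal traceless matrices). In the classification of classical Lie algebras, the special linear algebra sl(n+1) has type A_n; here n = 1, so the Dynkin diagram is a chain of 1 nodes with single edges (A_1). Hence the type is A_1.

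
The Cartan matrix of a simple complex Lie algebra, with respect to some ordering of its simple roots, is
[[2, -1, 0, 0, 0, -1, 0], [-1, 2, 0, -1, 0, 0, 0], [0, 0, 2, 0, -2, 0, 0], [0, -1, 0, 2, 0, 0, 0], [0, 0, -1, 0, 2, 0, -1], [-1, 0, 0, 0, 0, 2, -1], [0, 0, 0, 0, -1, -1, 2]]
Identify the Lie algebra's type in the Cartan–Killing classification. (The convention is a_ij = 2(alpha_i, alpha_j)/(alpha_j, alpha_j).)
C7

The matrix has rank 7 with 2's on the diagonal. Reading the off-diagonal entries as Dynkin edges (a single edge where a_ij = a_ji = -1; a double or triple edge where a_ij * a_ji = 2 or 3), the diagram is a chain of 7 nodes with a double edge at one end; the terminal node there is the unique long simple root (C_7). One simple-root ordering that puts it in standard form is (alpha_4, alpha_2, alpha_1, alpha_6, alpha_7, alpha_5, alpha_3). So the algebra is type C_7, i.e. sp(14).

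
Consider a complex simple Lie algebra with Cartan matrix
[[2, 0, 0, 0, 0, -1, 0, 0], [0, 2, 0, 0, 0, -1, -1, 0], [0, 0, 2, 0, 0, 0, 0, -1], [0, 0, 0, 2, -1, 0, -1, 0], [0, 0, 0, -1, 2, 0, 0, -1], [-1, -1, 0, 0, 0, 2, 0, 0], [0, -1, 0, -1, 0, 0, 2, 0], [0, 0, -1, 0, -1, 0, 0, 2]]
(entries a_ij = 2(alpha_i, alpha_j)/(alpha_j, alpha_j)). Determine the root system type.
The matrix has rank 8 with 2's on the diagonal. Reading the off-diagonal entries as Dynkin edges (a single edge where a_ij = a_ji = -1; a double or triple edge where a_ij * a_ji = 2 or 3), the diagram is a chain of 8 nodes with single edges (A_8). One simple-root ordering that puts it in standard form is (alpha_3, alpha_8, alpha_5, alpha_4, alpha_7, alpha_2, alpha_6, alpha_1). So the algebra is type A_8, i.e. sl(9).

type A_8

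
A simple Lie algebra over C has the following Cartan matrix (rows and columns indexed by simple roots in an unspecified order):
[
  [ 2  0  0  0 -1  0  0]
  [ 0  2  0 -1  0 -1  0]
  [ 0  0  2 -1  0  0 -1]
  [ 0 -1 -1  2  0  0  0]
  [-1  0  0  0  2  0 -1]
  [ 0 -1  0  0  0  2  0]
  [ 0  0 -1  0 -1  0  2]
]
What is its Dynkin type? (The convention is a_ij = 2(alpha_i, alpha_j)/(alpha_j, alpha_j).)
The matrix has rank 7 with 2's on the diagonal. Reading the off-diagonal entries as Dynkin edges (a single edge where a_ij = a_ji = -1; a double or triple edge where a_ij * a_ji = 2 or 3), the diagram is a chain of 7 nodes with single edges (A_7). One simple-root ordering that puts it in standard form is (alpha_6, alpha_2, alpha_4, alpha_3, alpha_7, alpha_5, alpha_1). So the algebra is type A_7, i.e. sl(8).

A_7 (sl(8))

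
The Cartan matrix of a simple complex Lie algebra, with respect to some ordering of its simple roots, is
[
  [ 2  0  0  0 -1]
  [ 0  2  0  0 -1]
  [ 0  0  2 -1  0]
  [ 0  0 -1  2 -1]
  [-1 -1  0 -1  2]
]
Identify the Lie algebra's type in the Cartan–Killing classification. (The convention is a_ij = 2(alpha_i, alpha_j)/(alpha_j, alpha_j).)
The matrix has rank 5 with 2's on the diagonal. Reading the off-diagonal entries as Dynkin edges (a single edge where a_ij = a_ji = -1; a double or triple edge where a_ij * a_ji = 2 or 3), the diagram is a chain of 3 nodes with a fork of two nodes at one end (D_5). One simple-root ordering that puts it in standard form is (alpha_3, alpha_4, alpha_5, alpha_2, alpha_1). So the algebra is type D_5, i.e. so(10).

D_5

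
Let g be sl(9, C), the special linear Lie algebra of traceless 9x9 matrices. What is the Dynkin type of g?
A_8

This is sl(9), which has dimension 9^2 - 1 = 80 and rank 9 - 1 = 8 (a Cartan subalgebra is the diagonal traceless matrices). In the classification of classical Lie algebras, the special linear algebra sl(n+1) has type A_n; here n = 8, so the Dynkin diagram is a chain of 8 nodes with single edges (A_8). Hence the type is A_8.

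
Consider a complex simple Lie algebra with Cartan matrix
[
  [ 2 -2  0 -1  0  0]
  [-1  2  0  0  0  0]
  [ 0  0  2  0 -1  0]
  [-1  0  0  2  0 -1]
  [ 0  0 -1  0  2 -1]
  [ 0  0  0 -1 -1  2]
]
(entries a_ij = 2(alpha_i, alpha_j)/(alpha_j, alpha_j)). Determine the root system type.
type B_6

The matrix has rank 6 with 2's on the diagonal. Reading the off-diagonal entries as Dynkin edges (a single edge where a_ij = a_ji = -1; a double or triple edge where a_ij * a_ji = 2 or 3), the diagram is a chain of 6 nodes with a double edge at one end; the terminal node there is the unique short simple root (B_6). One simple-root ordering that puts it in standard form is (alpha_3, alpha_5, alpha_6, alpha_4, alpha_1, alpha_2). So the algebra is type B_6, i.e. so(13).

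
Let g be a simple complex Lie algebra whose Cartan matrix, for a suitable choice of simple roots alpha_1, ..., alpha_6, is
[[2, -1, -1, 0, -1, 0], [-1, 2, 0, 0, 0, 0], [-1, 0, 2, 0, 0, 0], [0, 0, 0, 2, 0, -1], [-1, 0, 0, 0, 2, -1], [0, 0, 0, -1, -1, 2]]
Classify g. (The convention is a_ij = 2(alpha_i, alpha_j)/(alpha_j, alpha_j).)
type D_6

The matrix has rank 6 with 2's on the diagonal. Reading the off-diagonal entries as Dynkin edges (a single edge where a_ij = a_ji = -1; a double or triple edge where a_ij * a_ji = 2 or 3), the diagram is a chain of 4 nodes with a fork of two nodes at one end (D_6). One simple-root ordering that puts it in standard form is (alpha_4, alpha_6, alpha_5, alpha_1, alpha_2, alpha_3). So the algebra is type D_6, i.e. so(12).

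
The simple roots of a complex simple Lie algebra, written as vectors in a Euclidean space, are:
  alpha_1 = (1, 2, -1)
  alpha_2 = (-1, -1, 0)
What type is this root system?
G_2

Compute the Cartan integers a_ij = 2(alpha_i, alpha_j)/(alpha_j, alpha_j); the resulting 2x2 Cartan matrix is
[[2, -3], [-1, 2]].
The roots have two lengths (squared-length ratio 3:1); the short ones are alpha_{2}. The associated Dynkin diagram is two nodes joined by a triple edge (G_2), so the type is G_2.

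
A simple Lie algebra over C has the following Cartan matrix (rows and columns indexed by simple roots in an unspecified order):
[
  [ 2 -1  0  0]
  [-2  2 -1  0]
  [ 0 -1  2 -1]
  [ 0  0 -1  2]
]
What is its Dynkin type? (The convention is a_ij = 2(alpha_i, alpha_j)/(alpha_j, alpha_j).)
B4

The matrix has rank 4 with 2's on the diagonal. Reading the off-diagonal entries as Dynkin edges (a single edge where a_ij = a_ji = -1; a double or triple edge where a_ij * a_ji = 2 or 3), the diagram is a chain of 4 nodes with a double edge at one end; the terminal node there is the unique short simple root (B_4). One simple-root ordering that puts it in standard form is (alpha_4, alpha_3, alpha_2, alpha_1). So the algebra is type B_4, i.e. so(9).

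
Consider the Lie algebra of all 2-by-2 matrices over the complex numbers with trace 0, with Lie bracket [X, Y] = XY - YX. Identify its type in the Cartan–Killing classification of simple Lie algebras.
A_1 (sl(2))

This is sl(2), which has dimension 2^2 - 1 = 3 and rank 2 - 1 = 1 (a Cartan subalgebra is the diagonal traceless matrices). In the classification of classical Lie algebras, the special linear algebra sl(n+1) has type A_n; here n = 1, so the Dynkin diagram is a chain of 1 nodes with single edges (A_1). Hence the type is A_1.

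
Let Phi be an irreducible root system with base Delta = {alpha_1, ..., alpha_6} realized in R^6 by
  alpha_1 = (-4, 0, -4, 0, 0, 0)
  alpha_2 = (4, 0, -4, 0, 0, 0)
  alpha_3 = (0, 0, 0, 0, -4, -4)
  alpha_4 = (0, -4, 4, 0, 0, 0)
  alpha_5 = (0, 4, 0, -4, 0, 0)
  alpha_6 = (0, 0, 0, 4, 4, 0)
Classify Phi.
Compute the Cartan integers a_ij = 2(alpha_i, alpha_j)/(alpha_j, alpha_j); the resulting 6x6 Cartan matrix is
[[2, 0, 0, -1, 0, 0], [0, 2, 0, -1, 0, 0], [0, 0, 2, 0, 0, -1], [-1, -1, 0, 2, -1, 0], [0, 0, 0, -1, 2, -1], [0, 0, -1, 0, -1, 2]].
All simple roots have the same length, so the diagram is simply laced. The associated Dynkin diagram is a chain of 4 nodes with a fork of two nodes at one end (D_6), so the type is D_6 (the algebra so(12)).

type D_6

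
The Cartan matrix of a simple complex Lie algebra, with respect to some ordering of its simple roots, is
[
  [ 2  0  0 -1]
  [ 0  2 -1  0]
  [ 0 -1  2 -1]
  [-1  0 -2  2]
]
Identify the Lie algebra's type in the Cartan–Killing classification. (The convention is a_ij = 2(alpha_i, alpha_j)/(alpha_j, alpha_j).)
The matrix has rank 4 with 2's on the diagonal. Reading the off-diagonal entries as Dynkin edges (a single edge where a_ij = a_ji = -1; a double or triple edge where a_ij * a_ji = 2 or 3), the diagram is a chain of 4 nodes with a double edge between the middle two (F_4). One simple-root ordering that puts it in standard form is (alpha_1, alpha_4, alpha_3, alpha_2). So the algebra is type F_4.

F_4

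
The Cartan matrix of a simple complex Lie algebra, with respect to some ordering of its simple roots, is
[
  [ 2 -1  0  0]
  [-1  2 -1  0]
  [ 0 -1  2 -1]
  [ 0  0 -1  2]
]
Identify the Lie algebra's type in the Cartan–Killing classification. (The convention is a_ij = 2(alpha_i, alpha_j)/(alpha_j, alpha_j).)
A_4

The matrix has rank 4 with 2's on the diagonal. Reading the off-diagonal entries as Dynkin edges (a single edge where a_ij = a_ji = -1; a double or triple edge where a_ij * a_ji = 2 or 3), the diagram is a chain of 4 nodes with single edges (A_4). One simple-root ordering that puts it in standard form is (alpha_1, alpha_2, alpha_3, alpha_4). So the algebra is type A_4, i.e. sl(5).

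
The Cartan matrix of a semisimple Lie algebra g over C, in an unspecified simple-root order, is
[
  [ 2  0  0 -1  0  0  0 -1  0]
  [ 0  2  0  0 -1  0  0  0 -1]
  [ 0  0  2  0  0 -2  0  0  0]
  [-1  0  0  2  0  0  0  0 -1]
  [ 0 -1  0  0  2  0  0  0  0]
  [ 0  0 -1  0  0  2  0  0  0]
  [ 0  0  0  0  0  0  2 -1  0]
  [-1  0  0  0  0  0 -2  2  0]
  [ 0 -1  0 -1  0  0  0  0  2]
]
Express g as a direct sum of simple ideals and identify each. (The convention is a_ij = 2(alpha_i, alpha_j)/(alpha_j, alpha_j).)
B_2 (so(5)) + B_7 (so(15))

The diagram associated to this matrix has two connected components: the simple roots {alpha_3, alpha_6} form a chain of 2 nodes with a double edge at one end; the terminal node there is the unique short simple root (B_2), and {alpha_1, alpha_2, alpha_4, alpha_5, alpha_7, alpha_8, alpha_9} form a chain of 7 nodes with a double edge at one end; the terminal node there is the unique short simple root (B_7). A semisimple Lie algebra decomposes uniquely as the direct sum of simple ideals, one per connected component of its Dynkin diagram, so g ≅ B_2 ⊕ B_7 (dimension 10 + 105 = 115).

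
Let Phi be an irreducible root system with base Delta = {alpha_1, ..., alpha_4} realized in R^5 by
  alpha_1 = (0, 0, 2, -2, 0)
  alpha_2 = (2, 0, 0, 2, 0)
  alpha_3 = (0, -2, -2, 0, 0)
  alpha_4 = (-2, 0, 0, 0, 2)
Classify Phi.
A4

Compute the Cartan integers a_ij = 2(alpha_i, alpha_j)/(alpha_j, alpha_j); the resulting 4x4 Cartan matrix is
[[2, -1, -1, 0], [-1, 2, 0, -1], [-1, 0, 2, 0], [0, -1, 0, 2]].
All simple roots have the same length, so the diagram is simply laced. The associated Dynkin diagram is a chain of 4 nodes with single edges (A_4), so the type is A_4 (the algebra sl(5)).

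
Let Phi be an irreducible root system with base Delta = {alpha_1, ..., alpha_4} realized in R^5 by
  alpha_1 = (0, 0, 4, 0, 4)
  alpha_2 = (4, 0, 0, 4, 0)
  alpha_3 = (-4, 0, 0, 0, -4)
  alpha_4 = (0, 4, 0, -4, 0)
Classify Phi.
Compute the Cartan integers a_ij = 2(alpha_i, alpha_j)/(alpha_j, alpha_j); the resulting 4x4 Cartan matrix is
[[2, 0, -1, 0], [0, 2, -1, -1], [-1, -1, 2, 0], [0, -1, 0, 2]].
All simple roots have the same length, so the diagram is simply laced. The associated Dynkin diagram is a chain of 4 nodes with single edges (A_4), so the type is A_4 (the algebra sl(5)).

A_4 (sl(5))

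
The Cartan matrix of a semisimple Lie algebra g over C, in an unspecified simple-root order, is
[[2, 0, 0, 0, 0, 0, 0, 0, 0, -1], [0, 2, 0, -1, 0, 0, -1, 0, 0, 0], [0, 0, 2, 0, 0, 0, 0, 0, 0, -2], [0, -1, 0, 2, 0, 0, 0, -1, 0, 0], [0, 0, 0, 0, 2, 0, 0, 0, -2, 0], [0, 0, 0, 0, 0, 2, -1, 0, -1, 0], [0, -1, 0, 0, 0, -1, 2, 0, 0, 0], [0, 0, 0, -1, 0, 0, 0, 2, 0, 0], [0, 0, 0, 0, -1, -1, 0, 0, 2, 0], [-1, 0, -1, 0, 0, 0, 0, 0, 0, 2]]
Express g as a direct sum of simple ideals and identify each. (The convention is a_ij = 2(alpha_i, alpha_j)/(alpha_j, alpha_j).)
The diagram associated to this matrix has two connected components: the simple roots {alpha_1, alpha_3, alpha_10} form a chain of 3 nodes with a double edge at one end; the terminal node there is the unique long simple root (C_3), and {alpha_2, alpha_4, alpha_5, alpha_6, alpha_7, alpha_8, alpha_9} form a chain of 7 nodes with a double edge at one end; the terminal node there is the unique long simple root (C_7). A semisimple Lie algebra decomposes uniquely as the direct sum of simple ideals, one per connected component of its Dynkin diagram, so g ≅ C_3 ⊕ C_7 (dimension 21 + 105 = 126).

C_3 + C_7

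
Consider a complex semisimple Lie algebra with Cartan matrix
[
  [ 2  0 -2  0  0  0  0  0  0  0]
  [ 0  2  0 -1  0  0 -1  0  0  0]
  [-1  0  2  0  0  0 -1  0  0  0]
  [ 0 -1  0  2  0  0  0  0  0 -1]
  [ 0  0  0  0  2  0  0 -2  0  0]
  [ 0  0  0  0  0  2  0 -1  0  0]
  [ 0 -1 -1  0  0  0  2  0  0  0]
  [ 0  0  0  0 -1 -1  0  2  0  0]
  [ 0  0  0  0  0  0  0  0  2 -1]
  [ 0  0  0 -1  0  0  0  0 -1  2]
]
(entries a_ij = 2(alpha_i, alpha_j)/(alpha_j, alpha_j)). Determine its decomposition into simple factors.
C_3 (sp(6)) ⊕ C_7 (sp(14))

The diagram associated to this matrix has two connected components: the simple roots {alpha_5, alpha_6, alpha_8} form a chain of 3 nodes with a double edge at one end; the terminal node there is the unique long simple root (C_3), and {alpha_1, alpha_2, alpha_3, alpha_4, alpha_7, alpha_9, alpha_10} form a chain of 7 nodes with a double edge at one end; the terminal node there is the unique long simple root (C_7). A semisimple Lie algebra decomposes uniquely as the direct sum of simple ideals, one per connected component of its Dynkin diagram, so g ≅ C_3 ⊕ C_7 (dimension 21 + 105 = 126).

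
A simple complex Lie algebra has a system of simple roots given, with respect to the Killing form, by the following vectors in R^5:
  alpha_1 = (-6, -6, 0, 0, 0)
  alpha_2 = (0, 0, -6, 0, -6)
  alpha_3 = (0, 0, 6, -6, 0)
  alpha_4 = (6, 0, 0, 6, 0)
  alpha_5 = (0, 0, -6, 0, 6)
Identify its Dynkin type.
type D_5

Compute the Cartan integers a_ij = 2(alpha_i, alpha_j)/(alpha_j, alpha_j); the resulting 5x5 Cartan matrix is
[[2, 0, 0, -1, 0], [0, 2, -1, 0, 0], [0, -1, 2, -1, -1], [-1, 0, -1, 2, 0], [0, 0, -1, 0, 2]].
All simple roots have the same length, so the diagram is simply laced. The associated Dynkin diagram is a chain of 3 nodes with a fork of two nodes at one end (D_5), so the type is D_5 (the algebra so(10)).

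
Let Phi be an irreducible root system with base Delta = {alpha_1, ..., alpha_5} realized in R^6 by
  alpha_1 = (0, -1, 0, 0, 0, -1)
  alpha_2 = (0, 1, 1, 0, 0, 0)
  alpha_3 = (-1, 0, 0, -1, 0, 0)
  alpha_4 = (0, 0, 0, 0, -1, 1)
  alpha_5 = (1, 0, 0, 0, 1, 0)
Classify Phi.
Compute the Cartan integers a_ij = 2(alpha_i, alpha_j)/(alpha_j, alpha_j); the resulting 5x5 Cartan matrix is
[[2, -1, 0, -1, 0], [-1, 2, 0, 0, 0], [0, 0, 2, 0, -1], [-1, 0, 0, 2, -1], [0, 0, -1, -1, 2]].
All simple roots have the same length, so the diagram is simply laced. The associated Dynkin diagram is a chain of 5 nodes with single edges (A_5), so the type is A_5 (the algebra sl(6)).

A_5 (sl(6))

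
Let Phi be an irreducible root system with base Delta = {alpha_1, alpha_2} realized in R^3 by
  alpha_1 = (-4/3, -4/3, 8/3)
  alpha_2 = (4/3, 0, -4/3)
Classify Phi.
Compute the Cartan integers a_ij = 2(alpha_i, alpha_j)/(alpha_j, alpha_j); the resulting 2x2 Cartan matrix is
[[2, -3], [-1, 2]].
The roots have two lengths (squared-length ratio 3:1); the short ones are alpha_{2}. The associated Dynkin diagram is two nodes joined by a triple edge (G_2), so the type is G_2.

G_2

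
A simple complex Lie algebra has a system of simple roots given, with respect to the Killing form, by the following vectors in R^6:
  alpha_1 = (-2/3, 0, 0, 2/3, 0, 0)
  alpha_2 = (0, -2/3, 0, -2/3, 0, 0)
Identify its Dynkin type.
Compute the Cartan integers a_ij = 2(alpha_i, alpha_j)/(alpha_j, alpha_j); the resulting 2x2 Cartan matrix is
[[2, -1], [-1, 2]].
All simple roots have the same length, so the diagram is simply laced. The associated Dynkin diagram is a chain of 2 nodes with single edges (A_2), so the type is A_2 (the algebra sl(3)).

A_2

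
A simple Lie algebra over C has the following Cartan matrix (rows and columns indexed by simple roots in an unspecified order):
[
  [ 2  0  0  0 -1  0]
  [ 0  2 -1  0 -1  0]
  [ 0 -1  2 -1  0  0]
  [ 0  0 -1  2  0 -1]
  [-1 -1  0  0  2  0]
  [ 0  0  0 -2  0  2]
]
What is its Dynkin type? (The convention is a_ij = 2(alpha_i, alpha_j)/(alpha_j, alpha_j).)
type C_6

The matrix has rank 6 with 2's on the diagonal. Reading the off-diagonal entries as Dynkin edges (a single edge where a_ij = a_ji = -1; a double or triple edge where a_ij * a_ji = 2 or 3), the diagram is a chain of 6 nodes with a double edge at one end; the terminal node there is the unique long simple root (C_6). One simple-root ordering that puts it in standard form is (alpha_1, alpha_5, alpha_2, alpha_3, alpha_4, alpha_6). So the algebra is type C_6, i.e. sp(12).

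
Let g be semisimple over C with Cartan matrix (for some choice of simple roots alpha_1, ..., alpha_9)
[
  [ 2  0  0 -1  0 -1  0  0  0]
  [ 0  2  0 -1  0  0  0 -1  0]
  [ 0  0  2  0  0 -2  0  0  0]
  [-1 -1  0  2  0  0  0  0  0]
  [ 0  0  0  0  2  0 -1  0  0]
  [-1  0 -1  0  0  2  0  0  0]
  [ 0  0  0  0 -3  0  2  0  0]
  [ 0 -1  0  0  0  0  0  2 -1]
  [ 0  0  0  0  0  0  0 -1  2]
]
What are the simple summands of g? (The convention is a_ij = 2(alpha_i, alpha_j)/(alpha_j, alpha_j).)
The diagram associated to this matrix has two connected components: the simple roots {alpha_1, alpha_2, alpha_3, alpha_4, alpha_6, alpha_8, alpha_9} form a chain of 7 nodes with a double edge at one end; the terminal node there is the unique long simple root (C_7), and {alpha_5, alpha_7} form two nodes joined by a triple edge (G_2). A semisimple Lie algebra decomposes uniquely as the direct sum of simple ideals, one per connected component of its Dynkin diagram, so g ≅ C_7 ⊕ G_2 (dimension 105 + 14 = 119).

type C_7 + type G_2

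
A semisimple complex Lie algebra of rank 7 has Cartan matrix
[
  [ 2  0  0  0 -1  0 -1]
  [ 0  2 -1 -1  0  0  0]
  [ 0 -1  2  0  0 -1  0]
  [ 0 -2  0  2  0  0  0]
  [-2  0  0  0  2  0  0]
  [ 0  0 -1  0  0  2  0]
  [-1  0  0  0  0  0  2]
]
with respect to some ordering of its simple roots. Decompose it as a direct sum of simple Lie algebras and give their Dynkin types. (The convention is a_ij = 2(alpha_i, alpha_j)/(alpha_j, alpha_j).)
C3 ⊕ C4

The diagram associated to this matrix has two connected components: the simple roots {alpha_1, alpha_5, alpha_7} form a chain of 3 nodes with a double edge at one end; the terminal node there is the unique long simple root (C_3), and {alpha_2, alpha_3, alpha_4, alpha_6} form a chain of 4 nodes with a double edge at one end; the terminal node there is the unique long simple root (C_4). A semisimple Lie algebra decomposes uniquely as the direct sum of simple ideals, one per connected component of its Dynkin diagram, so g ≅ C_3 ⊕ C_4 (dimension 21 + 36 = 57).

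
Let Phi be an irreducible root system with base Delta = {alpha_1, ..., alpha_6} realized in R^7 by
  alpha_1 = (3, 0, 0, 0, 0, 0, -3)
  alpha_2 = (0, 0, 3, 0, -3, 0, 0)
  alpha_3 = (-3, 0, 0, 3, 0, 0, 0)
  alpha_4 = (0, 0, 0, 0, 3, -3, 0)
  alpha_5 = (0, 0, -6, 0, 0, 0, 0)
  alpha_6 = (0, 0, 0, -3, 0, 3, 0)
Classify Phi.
C6

Compute the Cartan integers a_ij = 2(alpha_i, alpha_j)/(alpha_j, alpha_j); the resulting 6x6 Cartan matrix is
[[2, 0, -1, 0, 0, 0], [0, 2, 0, -1, -1, 0], [-1, 0, 2, 0, 0, -1], [0, -1, 0, 2, 0, -1], [0, -2, 0, 0, 2, 0], [0, 0, -1, -1, 0, 2]].
The roots have two lengths (squared-length ratio 2:1); the short ones are alpha_{1,2,3,4,6}. The associated Dynkin diagram is a chain of 6 nodes with a double edge at one end; the terminal node there is the unique long simple root (C_6), so the type is C_6 (the algebra sp(12)).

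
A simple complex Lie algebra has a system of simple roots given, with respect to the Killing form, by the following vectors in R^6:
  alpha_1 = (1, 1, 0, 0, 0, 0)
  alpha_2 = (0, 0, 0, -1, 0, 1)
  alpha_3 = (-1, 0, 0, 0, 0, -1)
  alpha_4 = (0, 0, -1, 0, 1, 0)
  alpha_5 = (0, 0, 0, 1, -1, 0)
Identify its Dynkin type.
A_5

Compute the Cartan integers a_ij = 2(alpha_i, alpha_j)/(alpha_j, alpha_j); the resulting 5x5 Cartan matrix is
[[2, 0, -1, 0, 0], [0, 2, -1, 0, -1], [-1, -1, 2, 0, 0], [0, 0, 0, 2, -1], [0, -1, 0, -1, 2]].
All simple roots have the same length, so the diagram is simply laced. The associated Dynkin diagram is a chain of 5 nodes with single edges (A_5), so the type is A_5 (the algebra sl(6)).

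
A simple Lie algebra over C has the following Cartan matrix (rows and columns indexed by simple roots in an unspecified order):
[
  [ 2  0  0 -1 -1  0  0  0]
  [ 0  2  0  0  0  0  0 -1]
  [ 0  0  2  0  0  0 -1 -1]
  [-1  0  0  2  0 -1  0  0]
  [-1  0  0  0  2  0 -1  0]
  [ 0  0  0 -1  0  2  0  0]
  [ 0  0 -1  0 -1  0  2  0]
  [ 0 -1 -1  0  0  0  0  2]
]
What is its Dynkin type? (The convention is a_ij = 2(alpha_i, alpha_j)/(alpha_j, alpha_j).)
The matrix has rank 8 with 2's on the diagonal. Reading the off-diagonal entries as Dynkin edges (a single edge where a_ij = a_ji = -1; a double or triple edge where a_ij * a_ji = 2 or 3), the diagram is a chain of 8 nodes with single edges (A_8). One simple-root ordering that puts it in standard form is (alpha_2, alpha_8, alpha_3, alpha_7, alpha_5, alpha_1, alpha_4, alpha_6). So the algebra is type A_8, i.e. sl(9).

A_8 (sl(9))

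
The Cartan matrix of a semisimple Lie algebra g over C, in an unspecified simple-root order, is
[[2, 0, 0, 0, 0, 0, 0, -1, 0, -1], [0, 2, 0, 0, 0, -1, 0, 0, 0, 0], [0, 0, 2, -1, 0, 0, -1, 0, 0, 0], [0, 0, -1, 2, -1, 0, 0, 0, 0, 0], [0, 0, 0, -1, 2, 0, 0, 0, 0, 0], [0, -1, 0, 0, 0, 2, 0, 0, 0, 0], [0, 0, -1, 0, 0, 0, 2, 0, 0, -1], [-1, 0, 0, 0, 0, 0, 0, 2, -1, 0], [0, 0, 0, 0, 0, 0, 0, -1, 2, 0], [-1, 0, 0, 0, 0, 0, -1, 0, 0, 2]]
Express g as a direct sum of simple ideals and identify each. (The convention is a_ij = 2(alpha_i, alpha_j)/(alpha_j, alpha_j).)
A_2 ⊕ A_8

The diagram associated to this matrix has two connected components: the simple roots {alpha_2, alpha_6} form a chain of 2 nodes with single edges (A_2), and {alpha_1, alpha_3, alpha_4, alpha_5, alpha_7, alpha_8, alpha_9, alpha_10} form a chain of 8 nodes with single edges (A_8). A semisimple Lie algebra decomposes uniquely as the direct sum of simple ideals, one per connected component of its Dynkin diagram, so g ≅ A_2 ⊕ A_8 (dimension 8 + 80 = 88).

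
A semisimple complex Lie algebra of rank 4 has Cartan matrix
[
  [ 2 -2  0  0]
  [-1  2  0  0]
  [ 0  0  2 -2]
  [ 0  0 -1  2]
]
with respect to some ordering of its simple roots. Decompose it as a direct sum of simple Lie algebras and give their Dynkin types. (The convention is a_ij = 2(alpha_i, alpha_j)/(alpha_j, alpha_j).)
B2 ⊕ B2

The diagram associated to this matrix has two connected components: the simple roots {alpha_1, alpha_2} form a chain of 2 nodes with a double edge at one end; the terminal node there is the unique short simple root (B_2), and {alpha_3, alpha_4} form a chain of 2 nodes with a double edge at one end; the terminal node there is the unique short simple root (B_2). A semisimple Lie algebra decomposes uniquely as the direct sum of simple ideals, one per connected component of its Dynkin diagram, so g ≅ B_2 ⊕ B_2 (dimension 10 + 10 = 20).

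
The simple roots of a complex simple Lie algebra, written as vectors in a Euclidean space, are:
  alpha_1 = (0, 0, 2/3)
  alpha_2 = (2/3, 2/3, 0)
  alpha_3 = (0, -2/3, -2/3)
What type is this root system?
Compute the Cartan integers a_ij = 2(alpha_i, alpha_j)/(alpha_j, alpha_j); the resulting 3x3 Cartan matrix is
[[2, 0, -1], [0, 2, -1], [-2, -1, 2]].
The roots have two lengths (squared-length ratio 2:1); the short ones are alpha_{1}. The associated Dynkin diagram is a chain of 3 nodes with a double edge at one end; the terminal node there is the unique short simple root (B_3), so the type is B_3 (the algebra so(7)).

B_3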